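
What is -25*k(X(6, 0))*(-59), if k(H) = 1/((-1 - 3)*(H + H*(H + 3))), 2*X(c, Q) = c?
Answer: -1475/84 ≈ -17.560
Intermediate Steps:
X(c, Q) = c/2
k(H) = 1/(-4*H - 4*H*(3 + H)) (k(H) = 1/(-4*(H + H*(3 + H))) = 1/(-4*H - 4*H*(3 + H)))
-25*k(X(6, 0))*(-59) = -(-25)/(4*((½)*6)*(4 + (½)*6))*(-59) = -(-25)/(4*3*(4 + 3))*(-59) = -(-25)/(4*3*7)*(-59) = -25*(-1/84)*(-59) = (25/84)*(-59) = -1475/84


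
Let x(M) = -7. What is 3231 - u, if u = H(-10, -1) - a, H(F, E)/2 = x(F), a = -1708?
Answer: 1537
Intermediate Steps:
H(F, E) = -14 (H(F, E) = 2*(-7) = -14)
u = 1694 (u = -14 - 1*(-1708) = -14 + 1708 = 1694)
3231 - u = 3231 - 1*1694 = 3231 - 1694 = 1537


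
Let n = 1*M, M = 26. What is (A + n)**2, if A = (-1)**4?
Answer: 729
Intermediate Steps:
n = 26 (n = 1*26 = 26)
A = 1
(A + n)**2 = (1 + 26)**2 = 27**2 = 729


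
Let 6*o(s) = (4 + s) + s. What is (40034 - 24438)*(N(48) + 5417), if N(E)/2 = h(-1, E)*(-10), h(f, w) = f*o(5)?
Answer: 255634036/3 ≈ 8.5211e+7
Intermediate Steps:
o(s) = 2/3 + s/3 (o(s) = ((4 + s) + s)/6 = (4 + 2*s)/6 = 2/3 + s/3)
h(f, w) = 7*f/3 (h(f, w) = f*(2/3 + (1/3)*5) = f*(2/3 + 5/3) = f*(7/3) = 7*f/3)
N(E) = 140/3 (N(E) = 2*(((7/3)*(-1))*(-10)) = 2*(-7/3*(-10)) = 2*(70/3) = 140/3)
(40034 - 24438)*(N(48) + 5417) = (40034 - 24438)*(140/3 + 5417) = 15596*(16391/3) = 255634036/3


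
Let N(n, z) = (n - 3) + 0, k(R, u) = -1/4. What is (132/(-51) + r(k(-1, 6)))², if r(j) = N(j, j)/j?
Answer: 31329/289 ≈ 108.40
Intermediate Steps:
k(R, u) = -¼ (k(R, u) = -1*¼ = -¼)
N(n, z) = -3 + n (N(n, z) = (-3 + n) + 0 = -3 + n)
r(j) = (-3 + j)/j
(132/(-51) + r(k(-1, 6)))² = (132/(-51) + (-3 - ¼)/(-¼))² = (132*(-1/51) - 4*(-13/4))² = (-44/17 + 13)² = (177/17)² = 31329/289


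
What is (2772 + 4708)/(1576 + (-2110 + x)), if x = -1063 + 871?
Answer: -340/33 ≈ -10.303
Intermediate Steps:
x = -192
(2772 + 4708)/(1576 + (-2110 + x)) = (2772 + 4708)/(1576 + (-2110 - 192)) = 7480/(1576 - 2302) = 7480/(-726) = 7480*(-1/726) = -340/33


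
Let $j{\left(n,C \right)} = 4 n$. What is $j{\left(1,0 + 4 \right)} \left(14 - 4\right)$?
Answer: $40$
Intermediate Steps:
$j{\left(1,0 + 4 \right)} \left(14 - 4\right) = 4 \cdot 1 \left(14 - 4\right) = 4 \cdot 10 = 40$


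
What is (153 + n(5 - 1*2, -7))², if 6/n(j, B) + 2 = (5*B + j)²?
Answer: 6113050596/261121 ≈ 23411.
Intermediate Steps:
n(j, B) = 6/(-2 + (j + 5*B)²) (n(j, B) = 6/(-2 + (5*B + j)²) = 6/(-2 + (j + 5*B)²))
(153 + n(5 - 1*2, -7))² = (153 + 6/(-2 + ((5 - 1*2) + 5*(-7))²))² = (153 + 6/(-2 + ((5 - 2) - 35)²))² = (153 + 6/(-2 + (3 - 35)²))² = (153 + 6/(-2 + (-32)²))² = (153 + 6/(-2 + 1024))² = (153 + 6/1022)² = (153 + 6*(1/1022))² = (153 + 3/511)² = (78186/511)² = 6113050596/261121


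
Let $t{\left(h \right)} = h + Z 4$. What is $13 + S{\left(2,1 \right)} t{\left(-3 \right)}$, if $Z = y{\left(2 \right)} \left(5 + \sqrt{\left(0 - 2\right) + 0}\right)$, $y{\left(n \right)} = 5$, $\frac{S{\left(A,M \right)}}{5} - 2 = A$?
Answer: $1953 + 400 i \sqrt{2} \approx 1953.0 + 565.69 i$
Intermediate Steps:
$S{\left(A,M \right)} = 10 + 5 A$
$Z = 25 + 5 i \sqrt{2}$ ($Z = 5 \left(5 + \sqrt{\left(0 - 2\right) + 0}\right) = 5 \left(5 + \sqrt{-2 + 0}\right) = 5 \left(5 + \sqrt{-2}\right) = 5 \left(5 + i \sqrt{2}\right) = 25 + 5 i \sqrt{2} \approx 25.0 + 7.0711 i$)
$t{\left(h \right)} = 100 + h + 20 i \sqrt{2}$ ($t{\left(h \right)} = h + \left(25 + 5 i \sqrt{2}\right) 4 = h + \left(100 + 20 i \sqrt{2}\right) = 100 + h + 20 i \sqrt{2}$)
$13 + S{\left(2,1 \right)} t{\left(-3 \right)} = 13 + \left(10 + 5 \cdot 2\right) \left(100 - 3 + 20 i \sqrt{2}\right) = 13 + \left(10 + 10\right) \left(97 + 20 i \sqrt{2}\right) = 13 + 20 \left(97 + 20 i \sqrt{2}\right) = 13 + \left(1940 + 400 i \sqrt{2}\right) = 1953 + 400 i \sqrt{2}$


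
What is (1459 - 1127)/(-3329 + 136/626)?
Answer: -103916/1041909 ≈ -0.099736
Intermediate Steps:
(1459 - 1127)/(-3329 + 136/626) = 332/(-3329 + 136*(1/626)) = 332/(-3329 + 68/313) = 332/(-1041909/313) = 332*(-313/1041909) = -103916/1041909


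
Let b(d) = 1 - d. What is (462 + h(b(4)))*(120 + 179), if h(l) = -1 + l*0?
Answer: 137839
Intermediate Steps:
h(l) = -1 (h(l) = -1 + 0 = -1)
(462 + h(b(4)))*(120 + 179) = (462 - 1)*(120 + 179) = 461*299 = 137839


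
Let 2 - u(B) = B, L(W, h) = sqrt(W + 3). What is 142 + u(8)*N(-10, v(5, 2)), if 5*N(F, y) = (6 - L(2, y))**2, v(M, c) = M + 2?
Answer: 464/5 + 72*sqrt(5)/5 ≈ 125.00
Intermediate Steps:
L(W, h) = sqrt(3 + W)
u(B) = 2 - B
v(M, c) = 2 + M
N(F, y) = (6 - sqrt(5))**2/5 (N(F, y) = (6 - sqrt(3 + 2))**2/5 = (6 - sqrt(5))**2/5)
142 + u(8)*N(-10, v(5, 2)) = 142 + (2 - 1*8)*((6 - sqrt(5))**2/5) = 142 + (2 - 8)*((6 - sqrt(5))**2/5) = 142 - 6*(6 - sqrt(5))**2/5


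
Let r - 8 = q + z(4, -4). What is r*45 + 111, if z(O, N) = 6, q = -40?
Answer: -1059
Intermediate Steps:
r = -26 (r = 8 + (-40 + 6) = 8 - 34 = -26)
r*45 + 111 = -26*45 + 111 = -1170 + 111 = -1059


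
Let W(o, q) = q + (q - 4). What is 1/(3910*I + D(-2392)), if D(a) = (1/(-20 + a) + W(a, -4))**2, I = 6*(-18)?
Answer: -5817744/2455879123295 ≈ -2.3689e-6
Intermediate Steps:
W(o, q) = -4 + 2*q (W(o, q) = q + (-4 + q) = -4 + 2*q)
I = -108
D(a) = (-12 + 1/(-20 + a))**2 (D(a) = (1/(-20 + a) + (-4 + 2*(-4)))**2 = (1/(-20 + a) + (-4 - 8))**2 = (1/(-20 + a) - 12)**2 = (-12 + 1/(-20 + a))**2)
1/(3910*I + D(-2392)) = 1/(3910*(-108) + (-241 + 12*(-2392))**2/(-20 - 2392)**2) = 1/(-422280 + (-241 - 28704)**2/(-2412)**2) = 1/(-422280 + (-28945)**2*(1/5817744)) = 1/(-422280 + 837813025*(1/5817744)) = 1/(-422280 + 837813025/5817744) = 1/(-2455879123295/5817744) = -5817744/2455879123295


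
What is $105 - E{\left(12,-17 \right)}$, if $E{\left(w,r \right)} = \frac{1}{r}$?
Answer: $\frac{1786}{17} \approx 105.06$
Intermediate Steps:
$105 - E{\left(12,-17 \right)} = 105 - \frac{1}{-17} = 105 - - \frac{1}{17} = 105 + \frac{1}{17} = \frac{1786}{17}$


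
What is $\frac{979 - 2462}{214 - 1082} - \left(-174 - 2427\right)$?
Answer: $\frac{2259151}{868} \approx 2602.7$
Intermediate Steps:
$\frac{979 - 2462}{214 - 1082} - \left(-174 - 2427\right) = - \frac{1483}{-868} - \left(-174 - 2427\right) = \left(-1483\right) \left(- \frac{1}{868}\right) - -2601 = \frac{1483}{868} + 2601 = \frac{2259151}{868}$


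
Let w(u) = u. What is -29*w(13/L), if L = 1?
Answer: -377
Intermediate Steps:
-29*w(13/L) = -377/1 = -377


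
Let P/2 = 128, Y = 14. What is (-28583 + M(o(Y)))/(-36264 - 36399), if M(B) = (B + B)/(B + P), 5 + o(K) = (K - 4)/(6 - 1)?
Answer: 7231505/18383739 ≈ 0.39336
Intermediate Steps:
o(K) = -29/5 + K/5 (o(K) = -5 + (K - 4)/(6 - 1) = -5 + (-4 + K)/5 = -5 + (-4 + K)*(⅕) = -5 + (-⅘ + K/5) = -29/5 + K/5)
P = 256 (P = 2*128 = 256)
M(B) = 2*B/(256 + B) (M(B) = (B + B)/(B + 256) = (2*B)/(256 + B) = 2*B/(256 + B))
(-28583 + M(o(Y)))/(-36264 - 36399) = (-28583 + 2*(-29/5 + (⅕)*14)/(256 + (-29/5 + (⅕)*14)))/(-36264 - 36399) = (-28583 + 2*(-29/5 + 14/5)/(256 + (-29/5 + 14/5)))/(-72663) = (-28583 + 2*(-3)/(256 - 3))*(-1/72663) = (-28583 + 2*(-3)/253)*(-1/72663) = (-28583 + 2*(-3)*(1/253))*(-1/72663) = (-28583 - 6/253)*(-1/72663) = -7231505/253*(-1/72663) = 7231505/18383739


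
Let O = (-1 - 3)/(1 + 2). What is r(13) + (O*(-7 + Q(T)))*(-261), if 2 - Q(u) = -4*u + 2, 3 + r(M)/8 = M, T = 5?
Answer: 4604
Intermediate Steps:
r(M) = -24 + 8*M
O = -4/3 ≈ -1.3333
Q(u) = 4*u (Q(u) = 2 - (-4*u + 2) = 2 - (2 - 4*u) = 2 + (-2 + 4*u) = 4*u)
r(13) + (O*(-7 + Q(T)))*(-261) = (-24 + 8*13) - 4*(-7 + 4*5)/3*(-261) = (-24 + 104) - 4*(-7 + 20)/3*(-261) = 80 - 4/3*13*(-261) = 80 - 52/3*(-261) = 80 + 4524 = 4604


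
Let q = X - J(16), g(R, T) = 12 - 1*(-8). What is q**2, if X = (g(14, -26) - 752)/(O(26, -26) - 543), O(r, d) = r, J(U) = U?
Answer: 56851600/267289 ≈ 212.70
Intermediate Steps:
g(R, T) = 20 (g(R, T) = 12 + 8 = 20)
X = 732/517 (X = (20 - 752)/(26 - 543) = -732/(-517) = -732*(-1/517) = 732/517 ≈ 1.4159)
q = -7540/517 (q = 732/517 - 1*16 = 732/517 - 16 = -7540/517 ≈ -14.584)
q**2 = (-7540/517)**2 = 56851600/267289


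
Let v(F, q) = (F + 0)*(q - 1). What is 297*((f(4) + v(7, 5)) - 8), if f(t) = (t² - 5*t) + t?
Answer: 5940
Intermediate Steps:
f(t) = t² - 4*t
v(F, q) = F*(-1 + q)
297*((f(4) + v(7, 5)) - 8) = 297*((4*(-4 + 4) + 7*(-1 + 5)) - 8) = 297*((4*0 + 7*4) - 8) = 297*((0 + 28) - 8) = 297*(28 - 8) = 297*20 = 5940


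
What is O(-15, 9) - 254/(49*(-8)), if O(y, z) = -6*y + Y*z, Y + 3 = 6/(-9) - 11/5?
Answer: 37091/980 ≈ 37.848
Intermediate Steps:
Y = -88/15 (Y = -3 + (6/(-9) - 11/5) = -3 + (6*(-⅑) - 11*⅕) = -3 + (-⅔ - 11/5) = -3 - 43/15 = -88/15 ≈ -5.8667)
O(y, z) = -6*y - 88*z/15
O(-15, 9) - 254/(49*(-8)) = (-6*(-15) - 88/15*9) - 254/(49*(-8)) = (90 - 264/5) - 254/(-392) = 186/5 - 254*(-1/392) = 186/5 + 127/196 = 37091/980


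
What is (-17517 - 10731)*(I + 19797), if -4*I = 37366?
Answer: -295346964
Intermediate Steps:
I = -18683/2 (I = -¼*37366 = -18683/2 ≈ -9341.5)
(-17517 - 10731)*(I + 19797) = (-17517 - 10731)*(-18683/2 + 19797) = -28248*20911/2 = -295346964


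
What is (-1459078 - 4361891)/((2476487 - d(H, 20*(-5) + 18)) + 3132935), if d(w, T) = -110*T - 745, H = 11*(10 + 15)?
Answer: -1940323/1867049 ≈ -1.0392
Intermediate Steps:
H = 275 (H = 11*25 = 275)
d(w, T) = -745 - 110*T
(-1459078 - 4361891)/((2476487 - d(H, 20*(-5) + 18)) + 3132935) = (-1459078 - 4361891)/((2476487 - (-745 - 110*(20*(-5) + 18))) + 3132935) = -5820969/((2476487 - (-745 - 110*(-100 + 18))) + 3132935) = -5820969/((2476487 - (-745 - 110*(-82))) + 3132935) = -5820969/((2476487 - (-745 + 9020)) + 3132935) = -5820969/((2476487 - 1*8275) + 3132935) = -5820969/((2476487 - 8275) + 3132935) = -5820969/(2468212 + 3132935) = -5820969/5601147 = -5820969*1/5601147 = -1940323/1867049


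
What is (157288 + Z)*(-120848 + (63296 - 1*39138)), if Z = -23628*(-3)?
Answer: -22061950680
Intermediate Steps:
Z = 70884
(157288 + Z)*(-120848 + (63296 - 1*39138)) = (157288 + 70884)*(-120848 + (63296 - 1*39138)) = 228172*(-120848 + (63296 - 39138)) = 228172*(-120848 + 24158) = 228172*(-96690) = -22061950680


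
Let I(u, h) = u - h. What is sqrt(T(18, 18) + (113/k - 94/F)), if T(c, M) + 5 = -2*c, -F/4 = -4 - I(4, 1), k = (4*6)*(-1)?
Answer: I*sqrt(346206)/84 ≈ 7.0047*I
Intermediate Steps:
k = -24 (k = 24*(-1) = -24)
F = 28 (F = -4*(-4 - (4 - 1*1)) = -4*(-4 - (4 - 1)) = -4*(-4 - 1*3) = -4*(-4 - 3) = -4*(-7) = 28)
T(c, M) = -5 - 2*c
sqrt(T(18, 18) + (113/k - 94/F)) = sqrt((-5 - 2*18) + (113/(-24) - 94/28)) = sqrt((-5 - 36) + (113*(-1/24) - 94*1/28)) = sqrt(-41 + (-113/24 - 47/14)) = sqrt(-41 - 1355/168) = sqrt(-8243/168) = I*sqrt(346206)/84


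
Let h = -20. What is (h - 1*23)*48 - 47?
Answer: -2111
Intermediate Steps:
(h - 1*23)*48 - 47 = (-20 - 1*23)*48 - 47 = (-20 - 23)*48 - 47 = -43*48 - 47 = -2064 - 47 = -2111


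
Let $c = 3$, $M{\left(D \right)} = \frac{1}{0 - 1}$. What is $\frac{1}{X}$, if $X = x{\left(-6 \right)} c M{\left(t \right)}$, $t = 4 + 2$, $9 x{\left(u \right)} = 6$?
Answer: $- \frac{1}{2} \approx -0.5$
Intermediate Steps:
$x{\left(u \right)} = \frac{2}{3}$ ($x{\left(u \right)} = \frac{1}{9} \cdot 6 = \frac{2}{3}$)
$t = 6$
$M{\left(D \right)} = -1$ ($M{\left(D \right)} = \frac{1}{-1} = -1$)
$X = -2$ ($X = \frac{2}{3} \cdot 3 \left(-1\right) = 2 \left(-1\right) = -2$)
$\frac{1}{X} = \frac{1}{-2} = - \frac{1}{2}$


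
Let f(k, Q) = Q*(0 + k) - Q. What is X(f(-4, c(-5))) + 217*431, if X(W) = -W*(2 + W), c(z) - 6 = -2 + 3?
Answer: 92372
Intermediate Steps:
c(z) = 7 (c(z) = 6 + (-2 + 3) = 6 + 1 = 7)
f(k, Q) = -Q + Q*k (f(k, Q) = Q*k - Q = -Q + Q*k)
X(W) = -W*(2 + W)
X(f(-4, c(-5))) + 217*431 = -7*(-1 - 4)*(2 + 7*(-1 - 4)) + 217*431 = -7*(-5)*(2 + 7*(-5)) + 93527 = -1*(-35)*(2 - 35) + 93527 = -1*(-35)*(-33) + 93527 = -1155 + 93527 = 92372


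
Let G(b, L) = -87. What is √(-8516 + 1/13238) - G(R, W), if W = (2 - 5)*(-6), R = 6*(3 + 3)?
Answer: 87 + I*√1492383375066/13238 ≈ 87.0 + 92.282*I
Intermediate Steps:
R = 36 (R = 6*6 = 36)
W = 18 (W = -3*(-6) = 18)
√(-8516 + 1/13238) - G(R, W) = √(-8516 + 1/13238) - 1*(-87) = √(-8516 + 1/13238) + 87 = √(-112734807/13238) + 87 = I*√1492383375066/13238 + 87 = 87 + I*√1492383375066/13238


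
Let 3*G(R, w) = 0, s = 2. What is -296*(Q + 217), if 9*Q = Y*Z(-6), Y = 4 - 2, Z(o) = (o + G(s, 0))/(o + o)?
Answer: -578384/9 ≈ -64265.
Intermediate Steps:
G(R, w) = 0 (G(R, w) = (⅓)*0 = 0)
Z(o) = ½ (Z(o) = (o + 0)/(o + o) = o/((2*o)) = o*(1/(2*o)) = ½)
Y = 2
Q = ⅑ (Q = (2*(½))/9 = (⅑)*1 = ⅑ ≈ 0.11111)
-296*(Q + 217) = -296*(⅑ + 217) = -296*1954/9 = -578384/9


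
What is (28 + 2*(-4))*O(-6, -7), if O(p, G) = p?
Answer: -120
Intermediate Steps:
(28 + 2*(-4))*O(-6, -7) = (28 + 2*(-4))*(-6) = (28 - 8)*(-6) = 20*(-6) = -120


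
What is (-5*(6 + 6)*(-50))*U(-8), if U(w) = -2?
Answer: -6000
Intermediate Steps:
(-5*(6 + 6)*(-50))*U(-8) = (-5*(6 + 6)*(-50))*(-2) = (-5*12*(-50))*(-2) = -60*(-50)*(-2) = 3000*(-2) = -6000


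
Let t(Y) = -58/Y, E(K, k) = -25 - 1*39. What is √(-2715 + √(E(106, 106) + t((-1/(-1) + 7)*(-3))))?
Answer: √(-97740 + 6*I*√2217)/6 ≈ 0.075304 + 52.106*I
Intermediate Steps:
E(K, k) = -64 (E(K, k) = -25 - 39 = -64)
√(-2715 + √(E(106, 106) + t((-1/(-1) + 7)*(-3)))) = √(-2715 + √(-64 - 58*(-1/(3*(-1/(-1) + 7))))) = √(-2715 + √(-64 - 58*(-1/(3*(-1*(-1) + 7))))) = √(-2715 + √(-64 - 58*(-1/(3*(1 + 7))))) = √(-2715 + √(-64 - 58/(8*(-3)))) = √(-2715 + √(-64 - 58/(-24))) = √(-2715 + √(-64 - 58*(-1/24))) = √(-2715 + √(-64 + 29/12)) = √(-2715 + √(-739/12)) = √(-2715 + I*√2217/6)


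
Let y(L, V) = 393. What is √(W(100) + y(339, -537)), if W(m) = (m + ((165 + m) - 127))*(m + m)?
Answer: √47993 ≈ 219.07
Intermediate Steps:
W(m) = 2*m*(38 + 2*m) (W(m) = (m + (38 + m))*(2*m) = (38 + 2*m)*(2*m) = 2*m*(38 + 2*m))
√(W(100) + y(339, -537)) = √(4*100*(19 + 100) + 393) = √(4*100*119 + 393) = √(47600 + 393) = √47993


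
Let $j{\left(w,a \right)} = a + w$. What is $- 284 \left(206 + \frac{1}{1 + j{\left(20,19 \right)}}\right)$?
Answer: $- \frac{585111}{10} \approx -58511.0$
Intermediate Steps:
$- 284 \left(206 + \frac{1}{1 + j{\left(20,19 \right)}}\right) = - 284 \left(206 + \frac{1}{1 + \left(19 + 20\right)}\right) = - 284 \left(206 + \frac{1}{1 + 39}\right) = - 284 \left(206 + \frac{1}{40}\right) = \left(-284\right) \frac{8241}{40} = - \frac{585111}{10}$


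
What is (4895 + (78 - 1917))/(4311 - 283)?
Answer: 764/1007 ≈ 0.75869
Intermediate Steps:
(4895 + (78 - 1917))/(4311 - 283) = (4895 - 1839)/4028 = 3056*(1/4028) = 764/1007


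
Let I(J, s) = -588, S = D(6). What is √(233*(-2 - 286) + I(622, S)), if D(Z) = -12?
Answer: 2*I*√16923 ≈ 260.18*I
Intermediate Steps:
S = -12
√(233*(-2 - 286) + I(622, S)) = √(233*(-2 - 286) - 588) = √(233*(-288) - 588) = √(-67104 - 588) = √(-67692) = 2*I*√16923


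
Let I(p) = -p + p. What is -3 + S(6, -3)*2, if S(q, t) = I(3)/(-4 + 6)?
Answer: -3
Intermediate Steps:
I(p) = 0
S(q, t) = 0 (S(q, t) = 0/(-4 + 6) = 0/2 = 0*(1/2) = 0)
-3 + S(6, -3)*2 = -3 + 0*2 = -3 + 0 = -3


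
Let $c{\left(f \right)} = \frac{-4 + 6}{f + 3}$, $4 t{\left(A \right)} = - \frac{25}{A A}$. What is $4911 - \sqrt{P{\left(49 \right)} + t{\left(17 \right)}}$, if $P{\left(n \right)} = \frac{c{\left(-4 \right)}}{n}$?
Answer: $4911 - \frac{3 i \sqrt{393}}{238} \approx 4911.0 - 0.24989 i$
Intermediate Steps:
$t{\left(A \right)} = - \frac{25}{4 A^{2}}$ ($t{\left(A \right)} = \frac{\left(-25\right) \frac{1}{A A}}{4} = \frac{\left(-25\right) \frac{1}{A^{2}}}{4} = - \frac{25}{4 A^{2}}$)
$c{\left(f \right)} = \frac{2}{3 + f}$
$P{\left(n \right)} = - \frac{2}{n}$ ($P{\left(n \right)} = \frac{2 \frac{1}{3 - 4}}{n} = \frac{2 \frac{1}{-1}}{n} = \frac{2 \left(-1\right)}{n} = - \frac{2}{n}$)
$4911 - \sqrt{P{\left(49 \right)} + t{\left(17 \right)}} = 4911 - \sqrt{- \frac{2}{49} - \frac{25}{4 \cdot 289}} = 4911 - \sqrt{\left(-2\right) \frac{1}{49} - \frac{25}{1156}} = 4911 - \sqrt{- \frac{2}{49} - \frac{25}{1156}} = 4911 - \sqrt{- \frac{3537}{56644}} = 4911 - \frac{3 i \sqrt{393}}{238}$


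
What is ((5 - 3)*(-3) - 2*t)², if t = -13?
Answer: 400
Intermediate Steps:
((5 - 3)*(-3) - 2*t)² = ((5 - 3)*(-3) - 2*(-13))² = (2*(-3) + 26)² = (-6 + 26)² = 20² = 400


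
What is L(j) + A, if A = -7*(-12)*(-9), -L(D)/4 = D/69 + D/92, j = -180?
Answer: -16968/23 ≈ -737.74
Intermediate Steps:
L(D) = -7*D/69 (L(D) = -4*(D/69 + D/92) = -7*D/69)
A = -756 (A = 84*(-9) = -756)
L(j) + A = -7/69*(-180) - 756 = 420/23 - 756 = -16968/23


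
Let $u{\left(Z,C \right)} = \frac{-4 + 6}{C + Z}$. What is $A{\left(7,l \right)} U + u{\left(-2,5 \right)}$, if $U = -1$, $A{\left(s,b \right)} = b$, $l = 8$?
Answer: $- \frac{22}{3} \approx -7.3333$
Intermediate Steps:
$u{\left(Z,C \right)} = \frac{2}{C + Z}$
$A{\left(7,l \right)} U + u{\left(-2,5 \right)} = 8 \left(-1\right) + \frac{2}{5 - 2} = -8 + \frac{2}{3} = - \frac{22}{3}$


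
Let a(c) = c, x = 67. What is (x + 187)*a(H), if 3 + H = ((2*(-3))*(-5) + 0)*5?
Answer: 37338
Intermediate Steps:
H = 147 (H = -3 + ((2*(-3))*(-5) + 0)*5 = -3 + (-6*(-5) + 0)*5 = -3 + (30 + 0)*5 = -3 + 30*5 = -3 + 150 = 147)
(x + 187)*a(H) = (67 + 187)*147 = 254*147 = 37338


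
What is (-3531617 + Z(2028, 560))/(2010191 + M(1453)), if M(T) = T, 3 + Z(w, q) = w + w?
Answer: -881891/502911 ≈ -1.7536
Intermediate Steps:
Z(w, q) = -3 + 2*w (Z(w, q) = -3 + (w + w) = -3 + 2*w)
(-3531617 + Z(2028, 560))/(2010191 + M(1453)) = (-3531617 + (-3 + 2*2028))/(2010191 + 1453) = (-3531617 + (-3 + 4056))/2011644 = (-3531617 + 4053)*(1/2011644) = -3527564*1/2011644 = -881891/502911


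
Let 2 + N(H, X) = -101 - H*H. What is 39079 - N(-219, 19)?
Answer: 87143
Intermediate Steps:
N(H, X) = -103 - H² (N(H, X) = -2 + (-101 - H*H) = -2 + (-101 - H²) = -103 - H²)
39079 - N(-219, 19) = 39079 - (-103 - 1*(-219)²) = 39079 - (-103 - 1*47961) = 39079 - (-103 - 47961) = 39079 - 1*(-48064) = 39079 + 48064 = 87143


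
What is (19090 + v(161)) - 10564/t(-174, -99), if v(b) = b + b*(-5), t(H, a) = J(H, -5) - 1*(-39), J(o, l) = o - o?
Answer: 708830/39 ≈ 18175.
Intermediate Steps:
J(o, l) = 0
t(H, a) = 39 (t(H, a) = 0 - 1*(-39) = 0 + 39 = 39)
v(b) = -4*b (v(b) = b - 5*b = -4*b)
(19090 + v(161)) - 10564/t(-174, -99) = (19090 - 4*161) - 10564/39 = (19090 - 644) - 10564*1/39 = 18446 - 10564/39 = 708830/39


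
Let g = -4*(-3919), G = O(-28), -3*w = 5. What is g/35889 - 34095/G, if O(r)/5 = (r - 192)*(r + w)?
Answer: -427245193/702706620 ≈ -0.60800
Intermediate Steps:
w = -5/3 (w = -⅓*5 = -5/3 ≈ -1.6667)
O(r) = 5*(-192 + r)*(-5/3 + r) (O(r) = 5*((r - 192)*(r - 5/3)) = 5*((-192 + r)*(-5/3 + r)) = 5*(-192 + r)*(-5/3 + r))
G = 97900/3 (G = 1600 + 5*(-28)² - 2905/3*(-28) = 1600 + 5*784 + 81340/3 = 1600 + 3920 + 81340/3 = 97900/3 ≈ 32633.)
g = 15676
g/35889 - 34095/G = 15676/35889 - 34095/97900/3 = 15676*(1/35889) - 34095*3/97900 = 15676/35889 - 20457/19580 = -427245193/702706620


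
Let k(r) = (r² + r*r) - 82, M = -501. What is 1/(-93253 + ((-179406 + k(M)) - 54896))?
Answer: 1/174365 ≈ 5.7351e-6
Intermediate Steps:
k(r) = -82 + 2*r² (k(r) = (r² + r²) - 82 = 2*r² - 82 = -82 + 2*r²)
1/(-93253 + ((-179406 + k(M)) - 54896)) = 1/(-93253 + ((-179406 + (-82 + 2*(-501)²)) - 54896)) = 1/(-93253 + ((-179406 + (-82 + 2*251001)) - 54896)) = 1/(-93253 + ((-179406 + (-82 + 502002)) - 54896)) = 1/(-93253 + ((-179406 + 501920) - 54896)) = 1/(-93253 + (322514 - 54896)) = 1/(-93253 + 267618) = 1/174365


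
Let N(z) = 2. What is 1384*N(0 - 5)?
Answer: 2768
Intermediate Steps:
1384*N(0 - 5) = 1384*2 = 2768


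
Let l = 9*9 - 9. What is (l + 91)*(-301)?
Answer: -49063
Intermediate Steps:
l = 72 (l = 81 - 9 = 72)
(l + 91)*(-301) = (72 + 91)*(-301) = 163*(-301) = -49063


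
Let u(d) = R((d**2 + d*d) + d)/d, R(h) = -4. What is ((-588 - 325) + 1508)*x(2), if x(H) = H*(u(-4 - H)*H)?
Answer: 4760/3 ≈ 1586.7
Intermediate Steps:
u(d) = -4/d
x(H) = -4*H**2/(-4 - H) (x(H) = H*((-4/(-4 - H))*H) = H*(-4*H/(-4 - H)) = -4*H**2/(-4 - H))
((-588 - 325) + 1508)*x(2) = ((-588 - 325) + 1508)*(4*2**2/(4 + 2)) = (-913 + 1508)*(4*4/6) = 595*(4*4*(1/6)) = 595*(8/3) = 4760/3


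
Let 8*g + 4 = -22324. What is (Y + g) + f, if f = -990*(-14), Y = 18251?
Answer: 29320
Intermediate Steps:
g = -2791 (g = -1/2 + (1/8)*(-22324) = -1/2 - 5581/2 = -2791)
f = 13860
(Y + g) + f = (18251 - 2791) + 13860 = 15460 + 13860 = 29320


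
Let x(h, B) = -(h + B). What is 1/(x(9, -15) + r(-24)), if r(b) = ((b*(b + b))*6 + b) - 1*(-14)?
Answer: 1/6908 ≈ 0.00014476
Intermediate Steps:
r(b) = 14 + b + 12*b**2 (r(b) = ((b*(2*b))*6 + b) + 14 = ((2*b**2)*6 + b) + 14 = (12*b**2 + b) + 14 = (b + 12*b**2) + 14 = 14 + b + 12*b**2)
x(h, B) = -B - h (x(h, B) = -(B + h) = -B - h)
1/(x(9, -15) + r(-24)) = 1/((-1*(-15) - 1*9) + (14 - 24 + 12*(-24)**2)) = 1/((15 - 9) + (14 - 24 + 12*576)) = 1/(6 + (14 - 24 + 6912)) = 1/(6 + 6902) = 1/6908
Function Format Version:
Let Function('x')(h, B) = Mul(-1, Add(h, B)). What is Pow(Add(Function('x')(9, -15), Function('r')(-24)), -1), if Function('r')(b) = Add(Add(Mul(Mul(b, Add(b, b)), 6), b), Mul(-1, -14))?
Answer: Rational(1, 6908) ≈ 0.00014476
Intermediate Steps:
Function('r')(b) = Add(14, b, Mul(12, Pow(b, 2))) (Function('r')(b) = Add(Add(Mul(Mul(b, Mul(2, b)), 6), b), 14) = Add(Add(Mul(Mul(2, Pow(b, 2)), 6), b), 14) = Add(Add(Mul(12, Pow(b, 2)), b), 14) = Add(Add(b, Mul(12, Pow(b, 2))), 14) = Add(14, b, Mul(12, Pow(b, 2))))
Function('x')(h, B) = Add(Mul(-1, B), Mul(-1, h)) (Function('x')(h, B) = Mul(-1, Add(B, h)) = Add(Mul(-1, B), Mul(-1, h)))
Pow(Add(Function('x')(9, -15), Function('r')(-24)), -1) = Pow(Add(Add(Mul(-1, -15), Mul(-1, 9)), Add(14, -24, Mul(12, Pow(-24, 2)))), -1) = Pow(Add(Add(15, -9), Add(14, -24, Mul(12, 576))), -1) = Pow(Add(6, Add(14, -24, 6912)), -1) = Pow(Add(6, 6902), -1) = Pow(6908, -1) = Rational(1, 6908)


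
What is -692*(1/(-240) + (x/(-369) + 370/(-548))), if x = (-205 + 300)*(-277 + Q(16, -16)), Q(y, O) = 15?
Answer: -46718122177/1011060 ≈ -46207.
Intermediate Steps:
x = -24890 (x = (-205 + 300)*(-277 + 15) = 95*(-262) = -24890)
-692*(1/(-240) + (x/(-369) + 370/(-548))) = -692*(1/(-240) + (-24890/(-369) + 370/(-548))) = -692*(-1/240 + (-24890*(-1/369) + 370*(-1/548))) = -692*(-1/240 + (24890/369 - 185/274)) = -692*(-1/240 + 6751595/101106) = -692*270046949/4044240 = -46718122177/1011060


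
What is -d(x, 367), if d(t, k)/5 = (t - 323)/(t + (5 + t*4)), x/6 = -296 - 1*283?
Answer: -3797/3473 ≈ -1.0933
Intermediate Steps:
x = -3474 (x = 6*(-296 - 1*283) = 6*(-296 - 283) = 6*(-579) = -3474)
d(t, k) = 5*(-323 + t)/(5 + 5*t) (d(t, k) = 5*((t - 323)/(t + (5 + t*4))) = 5*((-323 + t)/(t + (5 + 4*t))) = 5*((-323 + t)/(5 + 5*t)) = 5*(-323 + t)/(5 + 5*t))
-d(x, 367) = -(-323 - 3474)/(1 - 3474) = -(-3797)/(-3473) = -(-1)*(-3797)/3473 = -1*3797/3473 = -3797/3473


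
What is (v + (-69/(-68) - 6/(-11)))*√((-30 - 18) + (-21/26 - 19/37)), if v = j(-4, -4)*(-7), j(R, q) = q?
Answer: 22111*I*√45644014/719576 ≈ 207.6*I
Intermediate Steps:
v = 28 (v = -4*(-7) = 28)
(v + (-69/(-68) - 6/(-11)))*√((-30 - 18) + (-21/26 - 19/37)) = (28 + (-69/(-68) - 6/(-11)))*√((-30 - 18) + (-21/26 - 19/37)) = (28 + (-69*(-1/68) - 6*(-1/11)))*√(-48 + (-21*1/26 - 19*1/37)) = (28 + (69/68 + 6/11))*√(-48 + (-21/26 - 19/37)) = (28 + 1167/748)*√(-48 - 1271/962) = 22111*√(-47447/962)/748 = 22111*(I*√45644014/962)/748 = 22111*I*√45644014/719576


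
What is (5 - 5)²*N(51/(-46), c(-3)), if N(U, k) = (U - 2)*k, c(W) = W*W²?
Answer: 0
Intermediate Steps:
c(W) = W³
N(U, k) = k*(-2 + U) (N(U, k) = (-2 + U)*k = k*(-2 + U))
(5 - 5)²*N(51/(-46), c(-3)) = (5 - 5)²*((-3)³*(-2 + 51/(-46))) = 0²*(-27*(-2 + 51*(-1/46))) = 0*(-27*(-2 - 51/46)) = 0*(-27*(-143/46)) = 0*(3861/46) = 0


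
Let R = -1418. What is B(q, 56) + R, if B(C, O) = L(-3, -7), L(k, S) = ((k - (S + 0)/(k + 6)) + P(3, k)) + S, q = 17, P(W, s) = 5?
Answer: -4262/3 ≈ -1420.7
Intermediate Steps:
L(k, S) = 5 + S + k - S/(6 + k) (L(k, S) = ((k - (S + 0)/(k + 6)) + 5) + S = ((k - S/(6 + k)) + 5) + S = (5 + k - S/(6 + k)) + S = 5 + S + k - S/(6 + k))
B(C, O) = -8/3 (B(C, O) = (30 + (-3)² + 5*(-7) + 11*(-3) - 7*(-3))/(6 - 3) = (30 + 9 - 35 - 33 + 21)/3 = (⅓)*(-8) = -8/3)
B(q, 56) + R = -8/3 - 1418 = -4262/3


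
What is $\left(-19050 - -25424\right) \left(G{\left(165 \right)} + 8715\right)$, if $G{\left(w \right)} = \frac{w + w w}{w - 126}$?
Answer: $\frac{780336950}{13} \approx 6.0026 \cdot 10^{7}$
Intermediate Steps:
$G{\left(w \right)} = \frac{w + w^{2}}{-126 + w}$
$\left(-19050 - -25424\right) \left(G{\left(165 \right)} + 8715\right) = \left(-19050 - -25424\right) \left(\frac{165 \left(1 + 165\right)}{-126 + 165} + 8715\right) = \left(-19050 + 25424\right) \left(165 \cdot \frac{1}{39} \cdot 166 + 8715\right) = 6374 \left(165 \cdot \frac{1}{39} \cdot 166 + 8715\right) = 6374 \left(\frac{9130}{13} + 8715\right) = 6374 \cdot \frac{122425}{13} = \frac{780336950}{13}$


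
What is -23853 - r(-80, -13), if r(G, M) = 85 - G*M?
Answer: -22898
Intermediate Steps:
r(G, M) = 85 - G*M
-23853 - r(-80, -13) = -23853 - (85 - 1*(-80)*(-13)) = -23853 - (85 - 1040) = -23853 - 1*(-955) = -23853 + 955 = -22898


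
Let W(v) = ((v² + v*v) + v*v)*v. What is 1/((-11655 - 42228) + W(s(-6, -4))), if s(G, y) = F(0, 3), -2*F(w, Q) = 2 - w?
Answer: -1/53886 ≈ -1.8558e-5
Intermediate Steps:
F(w, Q) = -1 + w/2 (F(w, Q) = -(2 - w)/2 = -1 + w/2)
s(G, y) = -1 (s(G, y) = -1 + (½)*0 = -1 + 0 = -1)
W(v) = 3*v³ (W(v) = ((v² + v²) + v²)*v = (2*v² + v²)*v = (3*v²)*v = 3*v³)
1/((-11655 - 42228) + W(s(-6, -4))) = 1/((-11655 - 42228) + 3*(-1)³) = 1/(-53883 + 3*(-1)) = 1/(-53883 - 3) = 1/(-53886) = -1/53886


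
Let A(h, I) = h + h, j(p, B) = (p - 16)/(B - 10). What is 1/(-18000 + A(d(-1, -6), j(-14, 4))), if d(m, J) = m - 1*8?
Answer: -1/18018 ≈ -5.5500e-5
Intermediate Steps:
j(p, B) = (-16 + p)/(-10 + B)
d(m, J) = -8 + m (d(m, J) = m - 8 = -8 + m)
A(h, I) = 2*h
1/(-18000 + A(d(-1, -6), j(-14, 4))) = 1/(-18000 + 2*(-8 - 1)) = 1/(-18000 + 2*(-9)) = 1/(-18000 - 18) = 1/(-18018) = -1/18018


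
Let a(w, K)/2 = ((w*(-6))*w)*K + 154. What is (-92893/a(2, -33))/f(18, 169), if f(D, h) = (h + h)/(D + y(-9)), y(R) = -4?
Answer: -650251/319748 ≈ -2.0336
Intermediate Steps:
a(w, K) = 308 - 12*K*w² (a(w, K) = 2*(((w*(-6))*w)*K + 154) = 2*(((-6*w)*w)*K + 154) = 2*((-6*w²)*K + 154) = 2*(-6*K*w² + 154) = 2*(154 - 6*K*w²) = 308 - 12*K*w²)
f(D, h) = 2*h/(-4 + D) (f(D, h) = (h + h)/(D - 4) = (2*h)/(-4 + D) = 2*h/(-4 + D))
(-92893/a(2, -33))/f(18, 169) = (-92893/(308 - 12*(-33)*2²))/((2*169/(-4 + 18))) = (-92893/(308 - 12*(-33)*4))/((2*169/14)) = (-92893/(308 + 1584))/((2*169*(1/14))) = (-92893/1892)/(169/7) = -92893*1/1892*(7/169) = -92893/1892*7/169 = -650251/319748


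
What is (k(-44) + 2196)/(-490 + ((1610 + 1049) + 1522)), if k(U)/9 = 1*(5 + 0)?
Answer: 2241/3691 ≈ 0.60715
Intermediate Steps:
k(U) = 45 (k(U) = 9*(1*(5 + 0)) = 9*(1*5) = 9*5 = 45)
(k(-44) + 2196)/(-490 + ((1610 + 1049) + 1522)) = (45 + 2196)/(-490 + ((1610 + 1049) + 1522)) = 2241/(-490 + (2659 + 1522)) = 2241/(-490 + 4181) = 2241/3691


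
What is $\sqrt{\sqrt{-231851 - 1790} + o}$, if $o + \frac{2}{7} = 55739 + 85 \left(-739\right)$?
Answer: $\frac{\sqrt{-346738 + 49 i \sqrt{233641}}}{7} \approx 2.8714 + 84.17 i$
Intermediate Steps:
$o = - \frac{49534}{7}$ ($o = - \frac{2}{7} + \left(55739 + 85 \left(-739\right)\right) = - \frac{2}{7} + \left(55739 - 62815\right) = - \frac{2}{7} - 7076 = - \frac{49534}{7} \approx -7076.3$)
$\sqrt{\sqrt{-231851 - 1790} + o} = \sqrt{\sqrt{-231851 - 1790} - \frac{49534}{7}} = \sqrt{\sqrt{-233641} - \frac{49534}{7}} = \sqrt{i \sqrt{233641} - \frac{49534}{7}} = \sqrt{- \frac{49534}{7} + i \sqrt{233641}}$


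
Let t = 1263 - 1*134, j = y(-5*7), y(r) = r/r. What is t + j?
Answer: 1130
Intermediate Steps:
y(r) = 1
j = 1
t = 1129 (t = 1263 - 134 = 1129)
t + j = 1129 + 1 = 1130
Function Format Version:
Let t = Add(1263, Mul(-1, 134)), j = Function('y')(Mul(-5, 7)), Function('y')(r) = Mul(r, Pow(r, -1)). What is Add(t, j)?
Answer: 1130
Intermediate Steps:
Function('y')(r) = 1
j = 1
t = 1129 (t = Add(1263, -134) = 1129)
Add(t, j) = Add(1129, 1) = 1130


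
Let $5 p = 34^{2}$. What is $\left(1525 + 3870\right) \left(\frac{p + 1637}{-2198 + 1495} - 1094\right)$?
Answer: $- \frac{4159276329}{703} \approx -5.9165 \cdot 10^{6}$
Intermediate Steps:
$p = \frac{1156}{5}$ ($p = \frac{34^{2}}{5} = \frac{1}{5} \cdot 1156 = \frac{1156}{5} \approx 231.2$)
$\left(1525 + 3870\right) \left(\frac{p + 1637}{-2198 + 1495} - 1094\right) = \left(1525 + 3870\right) \left(\frac{\frac{1156}{5} + 1637}{-2198 + 1495} - 1094\right) = 5395 \left(\frac{9341}{5 \left(-703\right)} - 1094\right) = 5395 \left(\frac{9341}{5} \left(- \frac{1}{703}\right) - 1094\right) = 5395 \left(- \frac{9341}{3515} - 1094\right) = 5395 \left(- \frac{3854751}{3515}\right) = - \frac{4159276329}{703}$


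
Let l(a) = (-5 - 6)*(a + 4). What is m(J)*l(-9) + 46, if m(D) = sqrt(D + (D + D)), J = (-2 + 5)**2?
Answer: 46 + 165*sqrt(3) ≈ 331.79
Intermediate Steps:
J = 9 (J = 3**2 = 9)
m(D) = sqrt(3)*sqrt(D) (m(D) = sqrt(D + 2*D) = sqrt(3*D) = sqrt(3)*sqrt(D))
l(a) = -44 - 11*a (l(a) = -11*(4 + a) = -44 - 11*a)
m(J)*l(-9) + 46 = (sqrt(3)*sqrt(9))*(-44 - 11*(-9)) + 46 = (sqrt(3)*3)*(-44 + 99) + 46 = (3*sqrt(3))*55 + 46 = 165*sqrt(3) + 46 = 46 + 165*sqrt(3)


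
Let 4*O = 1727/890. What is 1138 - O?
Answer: 4049553/3560 ≈ 1137.5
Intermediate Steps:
O = 1727/3560 (O = (1727/890)/4 = (1727*(1/890))/4 = (¼)*(1727/890) = 1727/3560 ≈ 0.48511)
1138 - O = 1138 - 1*1727/3560 = 1138 - 1727/3560 = 4049553/3560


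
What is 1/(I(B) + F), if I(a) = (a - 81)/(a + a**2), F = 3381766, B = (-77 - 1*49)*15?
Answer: 132230/447170918107 ≈ 2.9570e-7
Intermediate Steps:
B = -1890 (B = (-77 - 49)*15 = -126*15 = -1890)
I(a) = (-81 + a)/(a + a**2)
1/(I(B) + F) = 1/((-81 - 1890)/((-1890)*(1 - 1890)) + 3381766) = 1/(-1/1890*(-1971)/(-1889) + 3381766) = 1/(-1/1890*(-1/1889)*(-1971) + 3381766) = 1/(-73/132230 + 3381766) = 1/(447170918107/132230) = 132230/447170918107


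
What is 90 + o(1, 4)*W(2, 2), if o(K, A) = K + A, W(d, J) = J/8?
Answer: 365/4 ≈ 91.250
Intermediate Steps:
W(d, J) = J/8 (W(d, J) = J*(⅛) = J/8)
o(K, A) = A + K
90 + o(1, 4)*W(2, 2) = 90 + (4 + 1)*((⅛)*2) = 90 + 5*(¼) = 90 + 5/4 = 365/4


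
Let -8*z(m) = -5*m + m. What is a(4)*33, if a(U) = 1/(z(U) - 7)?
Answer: -33/5 ≈ -6.6000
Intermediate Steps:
z(m) = m/2 (z(m) = -(-5*m + m)/8 = -(-1)*m/2 = m/2)
a(U) = 1/(-7 + U/2) (a(U) = 1/(U/2 - 7) = 1/(-7 + U/2))
a(4)*33 = (2/(-14 + 4))*33 = (2/(-10))*33 = (2*(-⅒))*33 = -⅕*33 = -33/5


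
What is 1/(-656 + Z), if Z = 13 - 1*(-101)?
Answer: -1/542 ≈ -0.0018450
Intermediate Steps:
Z = 114 (Z = 13 + 101 = 114)
1/(-656 + Z) = 1/(-656 + 114) = 1/(-542) = -1/542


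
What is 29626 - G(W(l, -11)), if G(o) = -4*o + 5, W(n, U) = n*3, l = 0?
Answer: 29621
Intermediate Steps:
W(n, U) = 3*n
G(o) = 5 - 4*o
29626 - G(W(l, -11)) = 29626 - (5 - 12*0) = 29626 - (5 - 4*0) = 29626 - (5 + 0) = 29626 - 1*5 = 29626 - 5 = 29621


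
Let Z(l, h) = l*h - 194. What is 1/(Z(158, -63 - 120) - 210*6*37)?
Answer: -1/75728 ≈ -1.3205e-5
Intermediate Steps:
Z(l, h) = -194 + h*l (Z(l, h) = h*l - 194 = -194 + h*l)
1/(Z(158, -63 - 120) - 210*6*37) = 1/((-194 + (-63 - 120)*158) - 210*6*37) = 1/((-194 - 183*158) - 21*60*37) = 1/((-194 - 28914) - 1260*37) = 1/(-29108 - 46620) = 1/(-75728) = -1/75728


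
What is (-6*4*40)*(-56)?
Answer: 53760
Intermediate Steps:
(-6*4*40)*(-56) = -24*40*(-56) = -960*(-56) = 53760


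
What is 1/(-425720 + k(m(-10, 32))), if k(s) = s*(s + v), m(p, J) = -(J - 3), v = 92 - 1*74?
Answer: -1/425401 ≈ -2.3507e-6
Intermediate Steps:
v = 18 (v = 92 - 74 = 18)
m(p, J) = 3 - J (m(p, J) = -(-3 + J) = 3 - J)
k(s) = s*(18 + s) (k(s) = s*(s + 18) = s*(18 + s))
1/(-425720 + k(m(-10, 32))) = 1/(-425720 + (3 - 1*32)*(18 + (3 - 1*32))) = 1/(-425720 + (3 - 32)*(18 + (3 - 32))) = 1/(-425720 - 29*(18 - 29)) = 1/(-425720 - 29*(-11)) = 1/(-425720 + 319) = 1/(-425401) = -1/425401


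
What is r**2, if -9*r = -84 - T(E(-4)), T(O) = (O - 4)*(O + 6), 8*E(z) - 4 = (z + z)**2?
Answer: 39601/144 ≈ 275.01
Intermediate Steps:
E(z) = 1/2 + z**2/2 (E(z) = 1/2 + (z + z)**2/8 = 1/2 + (2*z)**2/8 = 1/2 + (4*z**2)/8 = 1/2 + z**2/2)
T(O) = (-4 + O)*(6 + O)
r = 199/12 (r = -(-84 - (-24 + (1/2 + (1/2)*(-4)**2)**2 + 2*(1/2 + (1/2)*(-4)**2)))/9 = -(-84 - (-24 + (1/2 + (1/2)*16)**2 + 2*(1/2 + (1/2)*16)))/9 = -(-84 - (-24 + (1/2 + 8)**2 + 2*(1/2 + 8)))/9 = -(-84 - (-24 + (17/2)**2 + 2*(17/2)))/9 = -(-84 - (-24 + 289/4 + 17))/9 = -(-84 - 1*261/4)/9 = -(-84 - 261/4)/9 = -1/9*(-597/4) = 199/12 ≈ 16.583)
r**2 = (199/12)**2 = 39601/144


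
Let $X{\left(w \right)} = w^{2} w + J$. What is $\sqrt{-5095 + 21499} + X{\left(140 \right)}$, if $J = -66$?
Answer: $2743934 + 2 \sqrt{4101} \approx 2.7441 \cdot 10^{6}$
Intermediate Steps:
$X{\left(w \right)} = -66 + w^{3}$ ($X{\left(w \right)} = w^{2} w - 66 = w^{3} - 66 = -66 + w^{3}$)
$\sqrt{-5095 + 21499} + X{\left(140 \right)} = \sqrt{-5095 + 21499} - \left(66 - 140^{3}\right) = \sqrt{16404} + \left(-66 + 2744000\right) = 2 \sqrt{4101} + 2743934 = 2743934 + 2 \sqrt{4101}$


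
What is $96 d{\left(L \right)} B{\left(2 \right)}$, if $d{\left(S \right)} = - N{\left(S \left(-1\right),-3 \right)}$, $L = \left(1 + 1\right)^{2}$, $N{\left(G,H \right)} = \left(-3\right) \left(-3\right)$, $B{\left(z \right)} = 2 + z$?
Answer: $-3456$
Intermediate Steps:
$N{\left(G,H \right)} = 9$
$L = 4$ ($L = 2^{2} = 4$)
$d{\left(S \right)} = -9$ ($d{\left(S \right)} = \left(-1\right) 9 = -9$)
$96 d{\left(L \right)} B{\left(2 \right)} = 96 \left(-9\right) \left(2 + 2\right) = \left(-864\right) 4 = -3456$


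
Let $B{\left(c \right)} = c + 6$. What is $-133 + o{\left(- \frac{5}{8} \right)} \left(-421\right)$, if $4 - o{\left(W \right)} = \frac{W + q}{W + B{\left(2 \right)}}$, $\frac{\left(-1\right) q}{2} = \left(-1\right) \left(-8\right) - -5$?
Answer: $- \frac{196876}{59} \approx -3336.9$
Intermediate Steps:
$B{\left(c \right)} = 6 + c$
$q = -26$ ($q = - 2 \left(\left(-1\right) \left(-8\right) - -5\right) = - 2 \left(8 + 5\right) = \left(-2\right) 13 = -26$)
$o{\left(W \right)} = 4 - \frac{-26 + W}{8 + W}$ ($o{\left(W \right)} = 4 - \frac{W - 26}{W + \left(6 + 2\right)} = 4 - \frac{-26 + W}{W + 8} = 4 - \frac{-26 + W}{8 + W}$)
$-133 + o{\left(- \frac{5}{8} \right)} \left(-421\right) = -133 + \frac{58 + 3 \left(- \frac{5}{8}\right)}{8 - \frac{5}{8}} \left(-421\right) = -133 + \frac{58 - \frac{15}{8}}{\frac{59}{8}} \left(-421\right) = -133 + \frac{8}{59} \cdot \frac{449}{8} \left(-421\right) = -133 + \frac{449}{59} \left(-421\right) = -133 - \frac{189029}{59} = - \frac{196876}{59}$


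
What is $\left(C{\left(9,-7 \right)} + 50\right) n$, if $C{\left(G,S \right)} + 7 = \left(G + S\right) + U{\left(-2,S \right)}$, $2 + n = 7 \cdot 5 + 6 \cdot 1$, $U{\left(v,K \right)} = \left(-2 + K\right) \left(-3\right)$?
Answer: $2808$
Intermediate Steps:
$U{\left(v,K \right)} = 6 - 3 K$
$n = 39$ ($n = -2 + \left(7 \cdot 5 + 6 \cdot 1\right) = -2 + \left(35 + 6\right) = -2 + 41 = 39$)
$C{\left(G,S \right)} = -1 + G - 2 S$ ($C{\left(G,S \right)} = -7 - \left(-6 - G + 2 S\right) = -7 + \left(6 + G - 2 S\right) = -1 + G - 2 S$)
$\left(C{\left(9,-7 \right)} + 50\right) n = \left(\left(-1 + 9 - -14\right) + 50\right) 39 = \left(\left(-1 + 9 + 14\right) + 50\right) 39 = \left(22 + 50\right) 39 = 72 \cdot 39 = 2808$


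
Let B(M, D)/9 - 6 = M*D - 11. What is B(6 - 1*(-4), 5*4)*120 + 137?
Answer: 210737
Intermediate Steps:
B(M, D) = -45 + 9*D*M (B(M, D) = 54 + 9*(M*D - 11) = 54 + 9*(D*M - 11) = 54 + 9*(-11 + D*M) = 54 + (-99 + 9*D*M) = -45 + 9*D*M)
B(6 - 1*(-4), 5*4)*120 + 137 = (-45 + 9*(5*4)*(6 - 1*(-4)))*120 + 137 = (-45 + 9*20*(6 + 4))*120 + 137 = (-45 + 9*20*10)*120 + 137 = (-45 + 1800)*120 + 137 = 1755*120 + 137 = 210600 + 137 = 210737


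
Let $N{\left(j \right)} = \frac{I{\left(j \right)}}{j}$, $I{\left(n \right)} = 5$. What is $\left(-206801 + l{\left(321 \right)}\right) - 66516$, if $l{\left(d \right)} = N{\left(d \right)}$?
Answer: $- \frac{87734752}{321} \approx -2.7332 \cdot 10^{5}$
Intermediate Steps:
$N{\left(j \right)} = \frac{5}{j}$
$l{\left(d \right)} = \frac{5}{d}$
$\left(-206801 + l{\left(321 \right)}\right) - 66516 = \left(-206801 + \frac{5}{321}\right) - 66516 = - \frac{66383116}{321} - 66516 = - \frac{87734752}{321}$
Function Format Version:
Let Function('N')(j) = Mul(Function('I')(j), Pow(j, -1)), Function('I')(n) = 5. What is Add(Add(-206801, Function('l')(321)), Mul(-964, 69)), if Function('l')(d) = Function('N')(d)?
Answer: Rational(-87734752, 321) ≈ -2.7332e+5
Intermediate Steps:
Function('N')(j) = Mul(5, Pow(j, -1))
Function('l')(d) = Mul(5, Pow(d, -1))
Add(Add(-206801, Function('l')(321)), Mul(-964, 69)) = Add(Add(-206801, Mul(5, Pow(321, -1))), Mul(-964, 69)) = Add(Add(-206801, Mul(5, Rational(1, 321))), -66516) = Add(Add(-206801, Rational(5, 321)), -66516) = Add(Rational(-66383116, 321), -66516) = Rational(-87734752, 321)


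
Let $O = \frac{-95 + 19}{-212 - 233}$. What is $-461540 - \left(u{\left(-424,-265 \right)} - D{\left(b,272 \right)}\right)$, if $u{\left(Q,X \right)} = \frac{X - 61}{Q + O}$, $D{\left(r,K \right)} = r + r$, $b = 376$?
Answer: $- \frac{43453302511}{94302} \approx -4.6079 \cdot 10^{5}$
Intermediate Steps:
$D{\left(r,K \right)} = 2 r$
$O = \frac{76}{445}$ ($O = - \frac{76}{-445} = \left(-76\right) \left(- \frac{1}{445}\right) = \frac{76}{445} \approx 0.17079$)
$u{\left(Q,X \right)} = \frac{-61 + X}{\frac{76}{445} + Q}$ ($u{\left(Q,X \right)} = \frac{X - 61}{Q + \frac{76}{445}} = \frac{-61 + X}{\frac{76}{445} + Q}$)
$-461540 - \left(u{\left(-424,-265 \right)} - D{\left(b,272 \right)}\right) = -461540 - \left(\frac{445 \left(-61 - 265\right)}{76 + 445 \left(-424\right)} - 2 \cdot 376\right) = -461540 - \left(445 \frac{1}{76 - 188680} \left(-326\right) - 752\right) = -461540 - \left(445 \frac{1}{-188604} \left(-326\right) - 752\right) = -461540 - \left(445 \left(- \frac{1}{188604}\right) \left(-326\right) - 752\right) = -461540 - \left(\frac{72535}{94302} - 752\right) = -461540 - - \frac{70842569}{94302} = -461540 + \frac{70842569}{94302} = - \frac{43453302511}{94302}$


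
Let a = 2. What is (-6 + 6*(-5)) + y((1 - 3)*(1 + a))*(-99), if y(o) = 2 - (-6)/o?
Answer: -135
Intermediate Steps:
y(o) = 2 + 6/o
(-6 + 6*(-5)) + y((1 - 3)*(1 + a))*(-99) = (-6 + 6*(-5)) + (2 + 6/(((1 - 3)*(1 + 2))))*(-99) = (-6 - 30) + (2 + 6/((-2*3)))*(-99) = -36 + (2 + 6/(-6))*(-99) = -36 + (2 + 6*(-⅙))*(-99) = -36 + (2 - 1)*(-99) = -36 + 1*(-99) = -36 - 99 = -135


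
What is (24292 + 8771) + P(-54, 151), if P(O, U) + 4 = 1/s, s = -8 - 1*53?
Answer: 2016598/61 ≈ 33059.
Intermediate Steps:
s = -61 (s = -8 - 53 = -61)
P(O, U) = -245/61 (P(O, U) = -4 + 1/(-61) = -4 - 1/61 = -245/61)
(24292 + 8771) + P(-54, 151) = (24292 + 8771) - 245/61 = 33063 - 245/61 = 2016598/61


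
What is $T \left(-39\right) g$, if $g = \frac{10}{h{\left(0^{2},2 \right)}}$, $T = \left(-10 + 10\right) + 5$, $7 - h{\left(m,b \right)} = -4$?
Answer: $- \frac{1950}{11} \approx -177.27$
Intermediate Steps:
$h{\left(m,b \right)} = 11$ ($h{\left(m,b \right)} = 7 - -4 = 7 + 4 = 11$)
$T = 5$ ($T = 0 + 5 = 5$)
$g = \frac{10}{11} \approx 0.90909$
$T \left(-39\right) g = 5 \left(-39\right) \frac{10}{11} = \left(-195\right) \frac{10}{11} = - \frac{1950}{11}$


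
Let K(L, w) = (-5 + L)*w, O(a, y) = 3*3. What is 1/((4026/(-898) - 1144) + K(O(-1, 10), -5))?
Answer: -449/524649 ≈ -0.00085581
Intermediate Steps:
O(a, y) = 9
K(L, w) = w*(-5 + L)
1/((4026/(-898) - 1144) + K(O(-1, 10), -5)) = 1/((4026/(-898) - 1144) - 5*(-5 + 9)) = 1/((4026*(-1/898) - 1144) - 5*4) = 1/((-2013/449 - 1144) - 20) = 1/(-515669/449 - 20) = 1/(-524649/449) = -449/524649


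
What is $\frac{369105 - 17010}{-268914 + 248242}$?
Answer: $- \frac{352095}{20672} \approx -17.032$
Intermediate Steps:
$\frac{369105 - 17010}{-268914 + 248242} = \frac{369105 - 17010}{-20672} = 352095 \left(- \frac{1}{20672}\right) = - \frac{352095}{20672}$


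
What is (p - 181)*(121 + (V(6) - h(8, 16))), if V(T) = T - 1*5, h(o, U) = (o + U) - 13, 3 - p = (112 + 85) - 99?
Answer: -30636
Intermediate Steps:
p = -95 (p = 3 - ((112 + 85) - 99) = 3 - (197 - 99) = 3 - 1*98 = 3 - 98 = -95)
h(o, U) = -13 + U + o (h(o, U) = (U + o) - 13 = -13 + U + o)
V(T) = -5 + T (V(T) = T - 5 = -5 + T)
(p - 181)*(121 + (V(6) - h(8, 16))) = (-95 - 181)*(121 + ((-5 + 6) - (-13 + 16 + 8))) = -276*(121 + (1 - 1*11)) = -276*(121 + (1 - 11)) = -276*(121 - 10) = -276*111 = -30636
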